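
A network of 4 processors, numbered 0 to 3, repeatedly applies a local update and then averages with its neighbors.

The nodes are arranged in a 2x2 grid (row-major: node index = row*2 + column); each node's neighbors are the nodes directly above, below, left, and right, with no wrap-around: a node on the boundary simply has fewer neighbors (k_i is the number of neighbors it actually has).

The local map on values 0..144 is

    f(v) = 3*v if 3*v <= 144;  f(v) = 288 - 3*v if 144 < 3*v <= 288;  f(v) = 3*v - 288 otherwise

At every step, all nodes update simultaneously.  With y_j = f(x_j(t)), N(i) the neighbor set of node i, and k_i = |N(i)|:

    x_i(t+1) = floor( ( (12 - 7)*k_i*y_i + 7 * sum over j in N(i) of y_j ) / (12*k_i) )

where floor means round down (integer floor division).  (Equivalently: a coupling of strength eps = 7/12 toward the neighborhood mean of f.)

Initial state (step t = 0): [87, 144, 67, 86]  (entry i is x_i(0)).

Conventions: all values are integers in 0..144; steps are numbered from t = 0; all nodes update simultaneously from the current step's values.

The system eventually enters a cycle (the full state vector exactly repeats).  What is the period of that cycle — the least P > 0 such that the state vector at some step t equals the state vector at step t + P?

Simulating step by step:
t=0: [87, 144, 67, 86]
t=1: [78, 76, 52, 79]
t=2: [78, 55, 85, 77]
t=3: [68, 83, 46, 69]
t=4: [86, 64, 105, 85]
t=5: [48, 58, 29, 49]
t=6: [118, 130, 119, 117]
t=7: [77, 80, 66, 76]
t=8: [64, 54, 71, 65]
t=9: [98, 107, 86, 97]
t=10: [20, 16, 15, 19]
t=11: [52, 54, 52, 50]
t=12: [130, 131, 133, 132]
t=13: [105, 105, 107, 108]
t=14: [28, 29, 32, 32]
t=15: [88, 88, 92, 93]
t=16: [20, 19, 14, 14]
t=17: [53, 53, 47, 46]
t=18: [132, 131, 136, 136]
t=19: [110, 110, 116, 115]
t=20: [47, 46, 53, 53]
t=21: [136, 136, 132, 131]
t=22: [116, 115, 110, 110]
t=23: [53, 53, 47, 46]

Answer: 6
Key observation: The state at step 17, [53, 53, 47, 46], reappears at step 23 — and no state repeats earlier — so the cycle the system enters has period 6.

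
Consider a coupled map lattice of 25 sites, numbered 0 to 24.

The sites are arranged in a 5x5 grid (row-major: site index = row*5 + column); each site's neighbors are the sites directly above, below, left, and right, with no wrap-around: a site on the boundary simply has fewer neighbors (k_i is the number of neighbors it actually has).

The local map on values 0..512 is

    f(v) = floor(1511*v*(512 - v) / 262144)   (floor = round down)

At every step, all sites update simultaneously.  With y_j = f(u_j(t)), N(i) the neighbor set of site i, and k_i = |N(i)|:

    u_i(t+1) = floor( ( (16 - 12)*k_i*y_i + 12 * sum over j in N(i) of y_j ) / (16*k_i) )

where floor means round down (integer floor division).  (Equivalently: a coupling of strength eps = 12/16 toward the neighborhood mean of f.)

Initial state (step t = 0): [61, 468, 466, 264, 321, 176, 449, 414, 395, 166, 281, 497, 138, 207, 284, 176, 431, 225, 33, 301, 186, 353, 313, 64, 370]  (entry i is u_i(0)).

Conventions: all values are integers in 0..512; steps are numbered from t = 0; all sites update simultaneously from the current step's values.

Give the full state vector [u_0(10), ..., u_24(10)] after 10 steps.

Simulating step by step:
t=0: [61, 468, 466, 264, 321, 176, 449, 414, 395, 166, 281, 497, 138, 207, 284, 176, 431, 225, 33, 301, 186, 353, 313, 64, 370]
t=1: [211, 140, 212, 279, 353, 258, 178, 217, 311, 330, 274, 204, 263, 283, 358, 316, 252, 270, 260, 283, 335, 308, 304, 229, 274]
t=2: [345, 343, 352, 355, 350, 365, 349, 362, 363, 336, 367, 366, 371, 361, 352, 362, 367, 374, 374, 360, 354, 361, 368, 372, 373]
t=3: [324, 329, 322, 320, 329, 318, 318, 314, 319, 325, 308, 309, 306, 309, 323, 311, 307, 300, 304, 308, 315, 311, 304, 300, 305]
t=4: [351, 351, 352, 351, 350, 355, 355, 356, 355, 350, 359, 360, 361, 358, 356, 360, 361, 363, 363, 360, 359, 360, 364, 364, 363]
t=5: [323, 323, 323, 324, 325, 320, 320, 320, 321, 323, 316, 315, 315, 316, 319, 315, 314, 311, 312, 314, 315, 313, 311, 310, 312]
t=6: [352, 351, 351, 351, 350, 353, 354, 353, 353, 352, 356, 356, 356, 355, 354, 357, 358, 358, 358, 357, 357, 358, 359, 359, 359]
t=7: [324, 324, 324, 324, 324, 322, 322, 322, 323, 323, 320, 319, 320, 320, 321, 318, 317, 317, 317, 318, 317, 317, 316, 316, 316]
t=8: [351, 351, 351, 351, 351, 352, 352, 352, 351, 351, 353, 354, 354, 353, 353, 355, 355, 355, 355, 355, 355, 356, 356, 356, 355]
t=9: [324, 324, 324, 325, 325, 324, 323, 324, 324, 324, 322, 322, 322, 322, 323, 321, 321, 321, 321, 321, 320, 320, 320, 320, 320]
t=10: [351, 351, 350, 350, 350, 351, 351, 351, 351, 350, 352, 352, 352, 351, 351, 353, 353, 353, 353, 352, 353, 353, 353, 353, 353]

Answer: [351, 351, 350, 350, 350, 351, 351, 351, 351, 350, 352, 352, 352, 351, 351, 353, 353, 353, 353, 352, 353, 353, 353, 353, 353]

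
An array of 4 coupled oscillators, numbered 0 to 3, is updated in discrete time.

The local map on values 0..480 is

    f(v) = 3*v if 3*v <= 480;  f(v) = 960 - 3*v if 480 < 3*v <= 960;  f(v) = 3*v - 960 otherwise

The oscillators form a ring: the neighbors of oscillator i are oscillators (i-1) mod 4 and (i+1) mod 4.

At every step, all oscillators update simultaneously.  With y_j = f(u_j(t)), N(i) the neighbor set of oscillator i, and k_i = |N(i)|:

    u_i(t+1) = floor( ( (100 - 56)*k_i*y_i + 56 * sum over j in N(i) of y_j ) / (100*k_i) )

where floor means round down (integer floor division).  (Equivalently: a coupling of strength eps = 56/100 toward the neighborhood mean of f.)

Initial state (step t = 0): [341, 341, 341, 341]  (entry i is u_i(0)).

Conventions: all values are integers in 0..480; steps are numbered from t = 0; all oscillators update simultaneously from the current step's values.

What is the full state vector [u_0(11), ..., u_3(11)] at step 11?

Simulating step by step:
t=0: [341, 341, 341, 341]
t=1: [63, 63, 63, 63]
t=2: [189, 189, 189, 189]
t=3: [393, 393, 393, 393]
t=4: [219, 219, 219, 219]
t=5: [303, 303, 303, 303]
t=6: [51, 51, 51, 51]
t=7: [153, 153, 153, 153]
t=8: [459, 459, 459, 459]
t=9: [417, 417, 417, 417]
t=10: [291, 291, 291, 291]
t=11: [87, 87, 87, 87]

Answer: [87, 87, 87, 87]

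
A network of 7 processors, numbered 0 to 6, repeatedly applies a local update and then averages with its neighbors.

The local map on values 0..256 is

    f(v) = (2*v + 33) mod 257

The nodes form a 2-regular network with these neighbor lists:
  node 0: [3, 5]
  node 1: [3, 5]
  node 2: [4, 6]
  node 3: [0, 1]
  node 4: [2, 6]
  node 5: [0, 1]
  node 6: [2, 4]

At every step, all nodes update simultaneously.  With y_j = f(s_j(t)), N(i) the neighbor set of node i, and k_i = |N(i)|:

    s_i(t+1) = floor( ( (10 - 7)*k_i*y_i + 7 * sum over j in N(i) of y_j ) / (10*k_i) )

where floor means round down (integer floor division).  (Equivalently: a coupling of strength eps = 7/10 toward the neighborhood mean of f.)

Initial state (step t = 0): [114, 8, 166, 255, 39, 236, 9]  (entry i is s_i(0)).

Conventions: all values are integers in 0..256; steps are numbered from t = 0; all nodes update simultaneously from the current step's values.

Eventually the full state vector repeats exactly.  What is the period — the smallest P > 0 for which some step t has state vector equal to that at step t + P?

Simulating step by step:
t=0: [114, 8, 166, 255, 39, 236, 9]
t=1: [98, 111, 89, 27, 88, 92, 91]
t=2: [175, 182, 211, 195, 211, 234, 211]
t=3: [181, 185, 198, 142, 198, 166, 198]
t=4: [100, 102, 172, 117, 172, 131, 172]
t=5: [86, 87, 120, 167, 120, 175, 120]
t=6: [144, 144, 16, 177, 16, 182, 16]
t=7: [113, 113, 65, 83, 65, 86, 65]
t=8: [142, 142, 163, 61, 163, 62, 163]
t=9: [127, 127, 102, 88, 102, 89, 102]
t=10: [156, 156, 237, 83, 237, 84, 237]
t=11: [166, 166, 250, 121, 250, 121, 250]
t=12: [45, 45, 19, 81, 19, 81, 19]
t=13: [173, 173, 71, 144, 71, 144, 71]
t=14: [81, 81, 175, 104, 175, 104, 175]
t=15: [227, 227, 126, 208, 126, 208, 126]
t=16: [203, 203, 28, 218, 28, 218, 28]
t=17: [203, 203, 89, 191, 89, 191, 89]
t=18: [165, 165, 211, 174, 211, 174, 211]
t=19: [118, 118, 198, 111, 198, 111, 198]
t=20: [182, 182, 172, 84, 172, 84, 172]
t=21: [182, 182, 120, 158, 120, 158, 120]
t=22: [106, 106, 16, 125, 16, 125, 16]
t=23: [91, 91, 65, 179, 65, 179, 65]
t=24: [158, 158, 163, 190, 163, 190, 163]
t=25: [136, 136, 102, 111, 102, 111, 102]
t=26: [192, 192, 237, 110, 237, 110, 237]
t=27: [225, 225, 250, 187, 250, 187, 250]
t=28: [172, 172, 19, 203, 19, 203, 19]
t=29: [163, 163, 71, 138, 71, 138, 71]
t=30: [67, 67, 175, 87, 175, 87, 175]
t=31: [195, 195, 126, 179, 126, 179, 126]
t=32: [143, 143, 28, 156, 28, 156, 28]
t=33: [80, 80, 89, 69, 89, 69, 89]
t=34: [177, 177, 211, 186, 211, 186, 211]
t=35: [142, 142, 198, 135, 198, 135, 198]
t=36: [50, 50, 172, 55, 172, 55, 172]
t=37: [140, 140, 120, 136, 120, 136, 120]
t=38: [50, 50, 16, 53, 16, 53, 16]
t=39: [137, 137, 65, 134, 65, 134, 65]
t=40: [45, 45, 163, 48, 163, 48, 163]
t=41: [127, 127, 102, 124, 102, 124, 102]
t=42: [25, 25, 237, 28, 237, 28, 237]
t=43: [87, 87, 250, 84, 250, 84, 250]
t=44: [202, 202, 19, 205, 19, 205, 19]
t=45: [184, 184, 71, 181, 71, 181, 71]
t=46: [139, 139, 175, 142, 175, 142, 175]
t=47: [58, 58, 126, 55, 126, 55, 126]
t=48: [144, 144, 28, 147, 28, 147, 28]
t=49: [68, 68, 89, 65, 89, 65, 89]
t=50: [164, 164, 211, 167, 211, 167, 211]
t=51: [108, 108, 198, 105, 198, 105, 198]
t=52: [244, 244, 172, 247, 172, 247, 172]
t=53: [11, 11, 120, 8, 120, 8, 120]
t=54: [50, 50, 16, 53, 16, 53, 16]

Answer: 16
Key observation: The state at step 38, [50, 50, 16, 53, 16, 53, 16], reappears at step 54 — and no state repeats earlier — so the cycle the system enters has period 16.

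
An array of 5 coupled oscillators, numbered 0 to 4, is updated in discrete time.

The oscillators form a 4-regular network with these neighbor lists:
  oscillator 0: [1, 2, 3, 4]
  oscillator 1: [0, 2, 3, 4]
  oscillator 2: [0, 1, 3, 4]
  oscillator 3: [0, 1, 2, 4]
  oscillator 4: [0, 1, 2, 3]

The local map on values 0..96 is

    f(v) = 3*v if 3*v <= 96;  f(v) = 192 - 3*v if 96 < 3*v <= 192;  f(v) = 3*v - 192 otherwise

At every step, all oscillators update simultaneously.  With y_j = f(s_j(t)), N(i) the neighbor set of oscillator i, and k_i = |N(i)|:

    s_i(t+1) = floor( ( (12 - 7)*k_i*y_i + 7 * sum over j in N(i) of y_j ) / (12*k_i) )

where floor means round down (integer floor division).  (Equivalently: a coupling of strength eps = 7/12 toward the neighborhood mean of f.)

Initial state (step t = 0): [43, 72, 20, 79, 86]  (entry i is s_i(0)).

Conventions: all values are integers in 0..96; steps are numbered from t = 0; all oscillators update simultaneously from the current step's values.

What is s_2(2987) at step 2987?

Simulating step by step:
t=0: [43, 72, 20, 79, 86]
t=1: [54, 44, 53, 49, 55]
t=2: [36, 44, 37, 40, 35]
t=3: [78, 72, 77, 75, 79]
t=4: [38, 33, 37, 35, 38]
t=5: [81, 86, 82, 84, 81]
t=6: [54, 59, 55, 57, 54]
t=7: [26, 22, 25, 23, 26]
t=8: [74, 71, 73, 72, 74]
t=9: [27, 24, 26, 25, 27]
t=10: [78, 75, 77, 76, 78]
t=11: [39, 36, 38, 37, 39]
t=12: [77, 80, 78, 79, 77]
t=13: [41, 44, 42, 43, 41]
t=14: [66, 63, 65, 64, 66]
t=15: [4, 3, 3, 2, 4]
t=16: [10, 9, 9, 8, 10]
t=17: [28, 27, 27, 26, 28]
t=18: [82, 81, 81, 80, 82]
t=19: [52, 51, 51, 50, 52]
t=20: [37, 38, 38, 39, 37]
t=21: [79, 78, 78, 77, 79]
t=22: [43, 42, 42, 41, 43]
t=23: [64, 65, 65, 66, 64]
t=24: [1, 2, 2, 3, 1]
t=25: [4, 5, 5, 6, 4]
t=26: [13, 14, 14, 15, 13]
t=27: [40, 41, 41, 42, 40]
t=28: [70, 69, 69, 68, 70]
t=29: [16, 15, 15, 14, 16]
t=30: [46, 45, 45, 44, 46]
t=31: [55, 56, 56, 57, 55]
t=32: [25, 24, 24, 23, 25]
t=33: [73, 72, 72, 71, 73]
t=34: [25, 24, 24, 23, 25]

Answer: s_2(2987) = 72
Key observation: The state at step 32, [25, 24, 24, 23, 25], reappears at step 34: the system is in a cycle of period 2 from step 32 on.  Therefore the state at step 2987 equals the state at step 32 + ((2987 - 32) mod 2) = 33, which is [73, 72, 72, 71, 73].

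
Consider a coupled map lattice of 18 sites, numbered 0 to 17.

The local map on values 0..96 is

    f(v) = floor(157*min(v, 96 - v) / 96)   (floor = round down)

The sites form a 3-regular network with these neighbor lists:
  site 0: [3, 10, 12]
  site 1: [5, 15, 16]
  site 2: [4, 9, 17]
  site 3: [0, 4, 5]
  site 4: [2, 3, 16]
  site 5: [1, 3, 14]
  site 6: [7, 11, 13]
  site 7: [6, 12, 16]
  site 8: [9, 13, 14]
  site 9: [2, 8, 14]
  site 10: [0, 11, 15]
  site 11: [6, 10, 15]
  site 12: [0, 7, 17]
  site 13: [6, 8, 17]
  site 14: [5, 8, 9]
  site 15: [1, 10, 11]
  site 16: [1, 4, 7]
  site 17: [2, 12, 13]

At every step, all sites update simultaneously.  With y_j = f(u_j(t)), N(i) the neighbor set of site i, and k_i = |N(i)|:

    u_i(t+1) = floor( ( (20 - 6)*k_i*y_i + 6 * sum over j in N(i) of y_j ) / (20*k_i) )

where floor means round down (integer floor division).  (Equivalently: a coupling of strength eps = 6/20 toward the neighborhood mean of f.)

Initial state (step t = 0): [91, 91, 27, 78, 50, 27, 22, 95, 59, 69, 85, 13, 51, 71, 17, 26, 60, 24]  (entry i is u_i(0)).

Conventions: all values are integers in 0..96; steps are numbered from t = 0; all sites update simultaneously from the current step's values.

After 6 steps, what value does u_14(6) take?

Simulating step by step:
t=0: [91, 91, 27, 78, 50, 27, 22, 95, 59, 69, 85, 13, 51, 71, 17, 26, 60, 24]
t=1: [17, 20, 46, 33, 65, 37, 30, 17, 53, 43, 19, 24, 55, 41, 33, 34, 49, 43]
t=2: [34, 41, 71, 50, 55, 55, 47, 38, 68, 68, 33, 40, 59, 65, 57, 48, 64, 69]
t=3: [57, 66, 43, 71, 63, 67, 70, 62, 47, 46, 56, 66, 58, 51, 59, 73, 56, 45]
t=4: [60, 49, 69, 44, 54, 47, 47, 55, 74, 73, 60, 48, 62, 70, 61, 42, 61, 71]
t=5: [59, 73, 45, 69, 64, 73, 71, 65, 38, 39, 61, 74, 55, 44, 54, 68, 61, 42]
t=6: [58, 39, 69, 45, 53, 40, 43, 51, 63, 64, 53, 38, 64, 66, 63, 44, 53, 68]

Answer: u_14(6) = 63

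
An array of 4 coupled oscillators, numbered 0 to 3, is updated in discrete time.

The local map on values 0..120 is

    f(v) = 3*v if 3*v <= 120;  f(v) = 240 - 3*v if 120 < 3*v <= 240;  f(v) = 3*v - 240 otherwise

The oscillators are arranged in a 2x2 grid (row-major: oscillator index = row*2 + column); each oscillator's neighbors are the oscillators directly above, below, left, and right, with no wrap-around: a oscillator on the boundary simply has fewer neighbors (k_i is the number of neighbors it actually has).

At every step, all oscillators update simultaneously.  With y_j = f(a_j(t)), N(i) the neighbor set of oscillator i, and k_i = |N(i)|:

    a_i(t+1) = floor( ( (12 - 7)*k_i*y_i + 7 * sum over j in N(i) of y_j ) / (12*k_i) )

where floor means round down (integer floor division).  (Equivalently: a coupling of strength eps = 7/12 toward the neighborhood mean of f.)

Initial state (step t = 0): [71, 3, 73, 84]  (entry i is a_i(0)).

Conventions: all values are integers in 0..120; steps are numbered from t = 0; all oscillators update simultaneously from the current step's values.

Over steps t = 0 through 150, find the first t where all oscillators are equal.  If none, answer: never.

Simulating step by step:
t=0: [71, 3, 73, 84]  (not all equal)
t=1: [20, 15, 20, 13]  (not all equal)
t=2: [55, 47, 53, 46]  (not all equal)
t=3: [83, 92, 85, 95]  (not all equal)
t=4: [18, 30, 22, 33]  (not all equal)
t=5: [68, 82, 72, 86]  (not all equal)
t=6: [23, 18, 25, 16]  (not all equal)
t=7: [66, 56, 65, 57]  (not all equal)
t=8: [51, 62, 51, 62]  (not all equal)
t=9: [77, 63, 77, 63]  (not all equal)
t=10: [21, 38, 21, 38]  (not all equal)
t=11: [77, 99, 77, 99]  (not all equal)
t=12: [23, 43, 23, 43]  (not all equal)
t=13: [81, 98, 81, 98]  (not all equal)
t=14: [17, 39, 17, 39]  (not all equal)
t=15: [70, 97, 70, 97]  (not all equal)
t=16: [36, 44, 36, 44]  (not all equal)
t=17: [108, 108, 108, 108]  (all equal)

Answer: 17
Key observation: Synchronization is absorbing here: once all oscillators are equal they stay equal, and step 17 is the first all-equal step.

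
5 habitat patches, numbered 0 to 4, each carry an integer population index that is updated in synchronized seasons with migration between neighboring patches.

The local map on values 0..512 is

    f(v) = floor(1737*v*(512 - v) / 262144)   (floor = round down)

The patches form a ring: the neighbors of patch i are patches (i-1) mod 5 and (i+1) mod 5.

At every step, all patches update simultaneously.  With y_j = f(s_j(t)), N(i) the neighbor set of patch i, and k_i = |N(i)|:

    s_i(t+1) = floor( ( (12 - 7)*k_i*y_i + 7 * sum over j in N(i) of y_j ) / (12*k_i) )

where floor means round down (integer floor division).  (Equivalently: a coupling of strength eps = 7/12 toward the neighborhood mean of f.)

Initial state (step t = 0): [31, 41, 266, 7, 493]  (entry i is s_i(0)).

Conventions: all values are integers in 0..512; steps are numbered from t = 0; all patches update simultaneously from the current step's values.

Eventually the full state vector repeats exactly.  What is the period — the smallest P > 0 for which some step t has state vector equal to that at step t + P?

Answer: 2
Key observation: The state at step 15, [430, 430, 430, 430, 430], reappears at step 17 — and no state repeats earlier — so the cycle the system enters has period 2.

Derivation:
t=0: [31, 41, 266, 7, 493]
t=1: [95, 207, 224, 153, 61]
t=2: [284, 375, 405, 328, 258]
t=3: [404, 350, 335, 376, 422]
t=4: [303, 354, 371, 328, 287]
t=5: [407, 377, 368, 391, 416]
t=6: [293, 325, 335, 309, 283]
t=7: [419, 405, 401, 412, 423]
t=8: [263, 280, 285, 271, 258]
t=9: [432, 430, 429, 431, 433]
t=10: [228, 232, 233, 230, 228]
t=11: [429, 429, 429, 429, 429]
t=12: [235, 235, 235, 235, 235]
t=13: [431, 431, 431, 431, 431]
t=14: [231, 231, 231, 231, 231]
t=15: [430, 430, 430, 430, 430]
t=16: [233, 233, 233, 233, 233]
t=17: [430, 430, 430, 430, 430]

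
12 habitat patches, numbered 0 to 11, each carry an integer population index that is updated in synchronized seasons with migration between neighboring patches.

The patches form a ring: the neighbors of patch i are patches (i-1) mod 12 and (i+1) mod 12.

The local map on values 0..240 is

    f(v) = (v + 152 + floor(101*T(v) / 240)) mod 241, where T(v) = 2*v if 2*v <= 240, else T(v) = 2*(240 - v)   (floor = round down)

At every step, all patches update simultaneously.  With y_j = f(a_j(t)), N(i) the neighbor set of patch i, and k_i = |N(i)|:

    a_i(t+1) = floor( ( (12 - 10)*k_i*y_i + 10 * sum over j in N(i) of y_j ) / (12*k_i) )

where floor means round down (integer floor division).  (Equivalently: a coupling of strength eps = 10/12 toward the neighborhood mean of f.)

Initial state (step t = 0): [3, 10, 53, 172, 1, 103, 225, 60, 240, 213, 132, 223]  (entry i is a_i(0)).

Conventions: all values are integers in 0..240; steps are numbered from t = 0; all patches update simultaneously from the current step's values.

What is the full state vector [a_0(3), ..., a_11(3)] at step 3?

Answer: [131, 105, 123, 99, 110, 115, 80, 117, 93, 130, 127, 129]

Derivation:
t=0: [3, 10, 53, 172, 1, 103, 225, 60, 240, 213, 132, 223]
t=1: [158, 97, 130, 90, 125, 142, 75, 128, 94, 142, 144, 145]
t=2: [116, 127, 90, 123, 109, 97, 119, 77, 125, 113, 135, 136]
t=3: [131, 105, 123, 99, 110, 115, 80, 117, 93, 130, 127, 129]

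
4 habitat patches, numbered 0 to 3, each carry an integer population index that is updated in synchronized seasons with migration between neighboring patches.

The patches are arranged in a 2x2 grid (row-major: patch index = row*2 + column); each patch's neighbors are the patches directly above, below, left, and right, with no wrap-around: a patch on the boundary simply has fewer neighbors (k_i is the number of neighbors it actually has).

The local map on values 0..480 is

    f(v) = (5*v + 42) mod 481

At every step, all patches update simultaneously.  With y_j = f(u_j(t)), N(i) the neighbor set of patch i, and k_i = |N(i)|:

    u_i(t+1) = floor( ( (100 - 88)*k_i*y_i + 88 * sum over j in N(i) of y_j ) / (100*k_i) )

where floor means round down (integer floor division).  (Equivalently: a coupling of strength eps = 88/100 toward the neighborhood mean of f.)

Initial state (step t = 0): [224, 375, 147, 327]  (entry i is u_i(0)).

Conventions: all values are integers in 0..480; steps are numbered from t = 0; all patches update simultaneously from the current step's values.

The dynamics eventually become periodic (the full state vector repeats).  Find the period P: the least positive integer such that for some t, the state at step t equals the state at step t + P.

Simulating step by step:
t=0: [224, 375, 147, 327]
t=1: [362, 247, 226, 366]
t=2: [280, 406, 393, 282]
t=3: [159, 232, 225, 102]
t=4: [238, 216, 212, 204]
t=5: [164, 182, 179, 144]
t=6: [453, 347, 346, 441]
t=7: [337, 350, 350, 330]
t=8: [341, 276, 276, 337]
t=9: [441, 313, 313, 438]
t=10: [183, 297, 297, 181]
t=11: [131, 424, 424, 129]
t=12: [235, 214, 214, 234]
t=13: [162, 240, 240, 162]
t=14: [290, 360, 360, 290]
t=15: [357, 91, 91, 357]
t=16: [60, 339, 339, 60]
t=17: [299, 336, 336, 299]
t=18: [256, 116, 116, 256]
t=19: [167, 333, 333, 167]
t=20: [279, 380, 380, 279]
t=21: [72, 420, 420, 72]
t=22: [240, 379, 379, 240]
t=23: [45, 247, 247, 45]
t=24: [309, 272, 272, 309]
t=25: [404, 179, 179, 404]
t=26: [417, 176, 176, 417]
t=27: [412, 231, 231, 412]
t=28: [228, 184, 184, 228]
t=29: [26, 193, 193, 26]
t=30: [60, 156, 156, 60]
t=31: [341, 341, 341, 341]
t=32: [304, 304, 304, 304]
t=33: [119, 119, 119, 119]
t=34: [156, 156, 156, 156]
t=35: [341, 341, 341, 341]

Answer: 4
Key observation: The state at step 31, [341, 341, 341, 341], reappears at step 35 — and no state repeats earlier — so the cycle the system enters has period 4.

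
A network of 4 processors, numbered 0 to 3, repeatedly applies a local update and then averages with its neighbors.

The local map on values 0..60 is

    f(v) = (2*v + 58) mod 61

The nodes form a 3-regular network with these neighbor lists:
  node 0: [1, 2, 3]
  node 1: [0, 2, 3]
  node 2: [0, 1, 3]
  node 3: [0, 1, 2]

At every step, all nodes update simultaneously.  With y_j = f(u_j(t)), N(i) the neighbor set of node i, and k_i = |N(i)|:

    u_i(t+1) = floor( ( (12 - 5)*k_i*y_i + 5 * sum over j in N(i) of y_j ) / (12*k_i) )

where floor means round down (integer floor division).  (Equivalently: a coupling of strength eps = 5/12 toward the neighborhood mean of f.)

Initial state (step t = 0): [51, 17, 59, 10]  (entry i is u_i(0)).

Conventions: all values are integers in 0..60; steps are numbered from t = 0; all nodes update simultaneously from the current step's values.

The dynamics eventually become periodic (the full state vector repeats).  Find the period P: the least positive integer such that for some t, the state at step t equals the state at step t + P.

Simulating step by step:
t=0: [51, 17, 59, 10]
t=1: [36, 33, 43, 27]
t=2: [15, 12, 21, 34]
t=3: [24, 21, 29, 14]
t=4: [42, 40, 47, 33]
t=5: [18, 16, 22, 10]
t=6: [31, 29, 34, 24]
t=7: [48, 47, 24, 42]
t=8: [31, 30, 37, 26]
t=9: [50, 49, 28, 46]
t=10: [36, 36, 44, 33]
t=11: [9, 9, 16, 6]
t=12: [16, 16, 22, 13]
t=13: [29, 29, 35, 27]
t=14: [47, 47, 25, 45]
t=15: [31, 31, 39, 30]
t=16: [52, 52, 32, 51]
t=17: [34, 34, 16, 33]
t=18: [7, 7, 18, 6]
t=19: [13, 13, 23, 12]
t=20: [25, 25, 34, 24]
t=21: [40, 40, 21, 39]
t=22: [18, 18, 29, 18]
t=23: [36, 36, 45, 36]
t=24: [10, 10, 18, 10]
t=25: [19, 19, 26, 19]
t=26: [36, 36, 43, 36]
t=27: [9, 9, 16, 9]
t=28: [16, 16, 23, 16]
t=29: [30, 30, 37, 30]
t=30: [50, 50, 29, 50]
t=31: [38, 38, 47, 38]
t=32: [14, 14, 22, 14]
t=33: [27, 27, 34, 27]
t=34: [44, 44, 23, 44]
t=35: [26, 26, 35, 26]
t=36: [43, 43, 23, 43]
t=37: [24, 24, 34, 24]
t=38: [39, 39, 21, 39]
t=39: [17, 17, 28, 17]
t=40: [34, 34, 43, 34]
t=41: [6, 6, 14, 6]
t=42: [11, 11, 18, 11]
t=43: [20, 20, 27, 20]
t=44: [38, 38, 45, 38]
t=45: [13, 13, 20, 13]
t=46: [24, 24, 31, 24]
t=47: [46, 46, 53, 46]
t=48: [29, 29, 36, 29]
t=49: [48, 48, 27, 48]
t=50: [34, 34, 43, 34]

Answer: 10
Key observation: The state at step 40, [34, 34, 43, 34], reappears at step 50 — and no state repeats earlier — so the cycle the system enters has period 10.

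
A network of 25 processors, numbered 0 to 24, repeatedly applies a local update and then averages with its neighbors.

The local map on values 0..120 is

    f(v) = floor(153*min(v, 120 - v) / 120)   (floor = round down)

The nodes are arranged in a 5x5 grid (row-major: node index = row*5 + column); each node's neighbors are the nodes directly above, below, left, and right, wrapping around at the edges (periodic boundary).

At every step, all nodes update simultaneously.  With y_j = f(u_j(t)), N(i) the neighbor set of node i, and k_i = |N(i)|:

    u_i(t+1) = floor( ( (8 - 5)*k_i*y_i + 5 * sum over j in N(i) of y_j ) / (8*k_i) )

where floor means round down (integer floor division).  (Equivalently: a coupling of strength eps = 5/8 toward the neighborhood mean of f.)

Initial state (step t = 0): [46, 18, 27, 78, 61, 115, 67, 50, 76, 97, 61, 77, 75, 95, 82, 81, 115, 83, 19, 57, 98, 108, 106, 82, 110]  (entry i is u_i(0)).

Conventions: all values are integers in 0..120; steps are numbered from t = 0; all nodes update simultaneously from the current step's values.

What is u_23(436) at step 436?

Simulating step by step:
t=0: [46, 18, 27, 78, 61, 115, 67, 50, 76, 97, 61, 77, 75, 95, 82, 81, 115, 83, 19, 57, 98, 108, 106, 82, 110]
t=1: [42, 35, 36, 53, 51, 38, 47, 57, 48, 39, 52, 52, 51, 40, 50, 46, 28, 33, 39, 47, 31, 17, 28, 34, 39]
t=2: [50, 44, 50, 58, 58, 53, 58, 62, 60, 55, 61, 59, 60, 56, 58, 52, 42, 44, 48, 56, 42, 31, 36, 47, 50]
t=3: [62, 58, 62, 69, 69, 69, 69, 72, 73, 71, 72, 71, 71, 71, 72, 64, 56, 57, 63, 67, 55, 46, 50, 59, 63]
t=4: [70, 69, 68, 66, 66, 65, 65, 63, 61, 62, 63, 63, 63, 62, 62, 68, 67, 68, 70, 68, 69, 65, 67, 70, 70]
t=5: [65, 66, 67, 68, 67, 69, 69, 71, 72, 72, 70, 70, 71, 71, 71, 66, 67, 66, 65, 66, 65, 67, 66, 64, 64]
t=6: [68, 67, 66, 66, 67, 64, 64, 63, 62, 62, 63, 63, 63, 63, 62, 67, 66, 67, 68, 67, 69, 67, 68, 69, 69]
t=7: [66, 67, 68, 68, 67, 70, 70, 71, 71, 71, 71, 71, 71, 71, 71, 67, 68, 67, 67, 67, 65, 66, 66, 65, 65]
t=8: [67, 66, 65, 66, 66, 63, 63, 62, 62, 62, 62, 62, 62, 62, 62, 66, 66, 66, 66, 66, 68, 67, 67, 68, 69]
t=9: [67, 68, 69, 68, 68, 71, 71, 72, 72, 72, 72, 72, 72, 72, 72, 68, 68, 68, 68, 68, 66, 67, 67, 66, 66]
t=10: [66, 65, 65, 65, 65, 62, 62, 61, 61, 61, 61, 61, 61, 61, 61, 65, 65, 65, 65, 65, 67, 66, 66, 67, 67]
t=11: [69, 69, 70, 70, 70, 72, 73, 73, 74, 73, 73, 73, 74, 74, 74, 70, 70, 70, 70, 70, 67, 68, 68, 68, 67]
t=12: [64, 63, 63, 62, 63, 60, 60, 59, 59, 59, 59, 59, 59, 58, 59, 63, 62, 62, 62, 62, 65, 65, 65, 65, 65]
t=13: [71, 72, 72, 72, 72, 74, 75, 74, 74, 74, 74, 74, 74, 73, 74, 72, 72, 72, 72, 72, 70, 70, 70, 70, 70]
t=14: [61, 60, 60, 60, 61, 58, 58, 58, 58, 58, 58, 58, 58, 58, 58, 60, 60, 60, 61, 60, 62, 62, 62, 62, 62]
t=15: [74, 74, 75, 74, 74, 73, 73, 73, 73, 73, 73, 73, 73, 73, 73, 75, 75, 74, 74, 74, 73, 73, 73, 73, 73]
t=16: [58, 58, 57, 58, 58, 58, 58, 58, 58, 58, 58, 58, 58, 58, 58, 57, 57, 58, 58, 58, 58, 58, 58, 58, 58]
t=17: [73, 72, 72, 72, 73, 73, 73, 72, 73, 73, 72, 72, 73, 73, 73, 72, 72, 72, 73, 72, 72, 72, 72, 73, 73]
t=18: [59, 60, 61, 60, 59, 59, 59, 60, 59, 59, 60, 60, 59, 59, 59, 61, 61, 60, 59, 60, 60, 61, 60, 59, 59]
t=19: [75, 75, 75, 75, 75, 75, 75, 75, 75, 75, 75, 75, 75, 75, 75, 75, 75, 75, 75, 75, 75, 75, 75, 75, 75]
t=20: [57, 57, 57, 57, 57, 57, 57, 57, 57, 57, 57, 57, 57, 57, 57, 57, 57, 57, 57, 57, 57, 57, 57, 57, 57]
t=21: [72, 72, 72, 72, 72, 72, 72, 72, 72, 72, 72, 72, 72, 72, 72, 72, 72, 72, 72, 72, 72, 72, 72, 72, 72]
t=22: [61, 61, 61, 61, 61, 61, 61, 61, 61, 61, 61, 61, 61, 61, 61, 61, 61, 61, 61, 61, 61, 61, 61, 61, 61]
t=23: [75, 75, 75, 75, 75, 75, 75, 75, 75, 75, 75, 75, 75, 75, 75, 75, 75, 75, 75, 75, 75, 75, 75, 75, 75]

Answer: u_23(436) = 57
Key observation: The state at step 19, [75, 75, 75, 75, 75, 75, 75, 75, 75, 75, 75, 75, 75, 75, 75, 75, 75, 75, 75, 75, 75, 75, 75, 75, 75], reappears at step 23: the system is in a cycle of period 4 from step 19 on.  Therefore the state at step 436 equals the state at step 19 + ((436 - 19) mod 4) = 20, which is [57, 57, 57, 57, 57, 57, 57, 57, 57, 57, 57, 57, 57, 57, 57, 57, 57, 57, 57, 57, 57, 57, 57, 57, 57].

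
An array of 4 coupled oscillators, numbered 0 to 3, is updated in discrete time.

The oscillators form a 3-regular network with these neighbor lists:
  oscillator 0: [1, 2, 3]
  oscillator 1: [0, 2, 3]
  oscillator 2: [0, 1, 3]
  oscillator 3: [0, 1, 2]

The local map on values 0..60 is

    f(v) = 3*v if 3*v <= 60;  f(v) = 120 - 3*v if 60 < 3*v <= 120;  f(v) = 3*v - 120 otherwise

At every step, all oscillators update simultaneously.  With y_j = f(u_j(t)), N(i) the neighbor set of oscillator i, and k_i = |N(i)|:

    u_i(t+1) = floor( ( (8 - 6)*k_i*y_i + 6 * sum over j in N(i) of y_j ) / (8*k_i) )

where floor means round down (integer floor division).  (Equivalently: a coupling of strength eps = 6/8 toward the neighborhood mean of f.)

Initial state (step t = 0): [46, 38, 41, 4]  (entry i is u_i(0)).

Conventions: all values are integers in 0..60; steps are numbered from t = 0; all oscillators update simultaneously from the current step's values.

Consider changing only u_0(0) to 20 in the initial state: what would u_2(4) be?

Answer: u_2(4) = 60
Key observation: This trace re-runs the system from the modified initial state.

Derivation:
t=0: [20, 38, 41, 4]
t=1: [20, 20, 20, 20]
t=2: [60, 60, 60, 60]
t=3: [60, 60, 60, 60]
t=4: [60, 60, 60, 60]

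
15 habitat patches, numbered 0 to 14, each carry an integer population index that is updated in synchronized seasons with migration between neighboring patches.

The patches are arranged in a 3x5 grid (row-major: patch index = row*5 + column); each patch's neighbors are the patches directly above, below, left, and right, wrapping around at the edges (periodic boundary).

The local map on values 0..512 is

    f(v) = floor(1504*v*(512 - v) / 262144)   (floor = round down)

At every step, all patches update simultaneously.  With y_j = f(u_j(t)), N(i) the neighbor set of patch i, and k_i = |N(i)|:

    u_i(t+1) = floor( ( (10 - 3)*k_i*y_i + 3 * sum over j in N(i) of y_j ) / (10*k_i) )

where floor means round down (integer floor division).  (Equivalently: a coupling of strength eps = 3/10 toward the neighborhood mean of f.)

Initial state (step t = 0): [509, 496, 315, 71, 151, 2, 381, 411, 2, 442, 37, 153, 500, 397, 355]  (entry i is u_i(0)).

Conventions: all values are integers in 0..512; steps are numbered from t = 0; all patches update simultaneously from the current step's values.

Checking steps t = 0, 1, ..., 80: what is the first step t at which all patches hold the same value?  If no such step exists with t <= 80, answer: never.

Simulating step by step:
t=0: [509, 496, 315, 71, 151, 2, 381, 411, 2, 442, 37, 153, 500, 397, 355]  (not all equal)
t=1: [40, 103, 286, 195, 269, 46, 245, 217, 67, 171, 118, 255, 111, 222, 287]  (not all equal)
t=2: [150, 260, 350, 344, 349, 166, 345, 344, 226, 311, 259, 347, 289, 344, 359]  (not all equal)
t=3: [323, 359, 332, 333, 326, 333, 333, 336, 360, 351, 358, 338, 356, 335, 324]  (not all equal)
t=4: [343, 323, 337, 339, 345, 338, 338, 335, 319, 328, 324, 332, 324, 337, 343]  (not all equal)
t=5: [334, 346, 339, 337, 331, 338, 338, 341, 349, 343, 345, 343, 346, 339, 334]  (not all equal)
t=6: [339, 331, 334, 337, 341, 336, 335, 333, 328, 333, 332, 331, 330, 335, 339]  (not all equal)
t=7: [337, 342, 341, 338, 335, 339, 340, 341, 344, 340, 340, 342, 343, 340, 336]  (not all equal)
t=8: [337, 333, 334, 336, 339, 335, 334, 333, 332, 335, 335, 333, 332, 334, 338]  (not all equal)
t=9: [338, 340, 340, 339, 336, 339, 340, 341, 341, 339, 339, 341, 341, 340, 337]  (not all equal)
t=10: [336, 335, 334, 335, 338, 336, 334, 334, 334, 336, 336, 334, 334, 335, 337]  (not all equal)
t=11: [338, 340, 340, 339, 337, 339, 340, 341, 340, 338, 339, 340, 340, 340, 338]  (not all equal)
t=12: [336, 335, 335, 335, 337, 336, 335, 334, 335, 336, 336, 335, 334, 335, 336]  (not all equal)
t=13: [339, 339, 340, 339, 338, 339, 340, 340, 340, 339, 339, 340, 340, 340, 339]  (not all equal)
t=14: [336, 335, 335, 335, 336, 335, 335, 335, 335, 336, 335, 335, 335, 335, 336]  (not all equal)
t=15: [339, 339, 340, 339, 339, 339, 340, 340, 339, 339, 339, 340, 340, 339, 339]  (not all equal)
t=16: [336, 335, 335, 335, 336, 335, 335, 335, 335, 336, 335, 335, 335, 335, 336]  (not all equal)

Answer: never
Key observation: The state at step 14 reappears at step 16 — the system is in a cycle of period 2 from step 14 on.  No step 0..16 is synchronized, and the cycle repeats forever, so no step up to 80 (or ever) has all patches equal.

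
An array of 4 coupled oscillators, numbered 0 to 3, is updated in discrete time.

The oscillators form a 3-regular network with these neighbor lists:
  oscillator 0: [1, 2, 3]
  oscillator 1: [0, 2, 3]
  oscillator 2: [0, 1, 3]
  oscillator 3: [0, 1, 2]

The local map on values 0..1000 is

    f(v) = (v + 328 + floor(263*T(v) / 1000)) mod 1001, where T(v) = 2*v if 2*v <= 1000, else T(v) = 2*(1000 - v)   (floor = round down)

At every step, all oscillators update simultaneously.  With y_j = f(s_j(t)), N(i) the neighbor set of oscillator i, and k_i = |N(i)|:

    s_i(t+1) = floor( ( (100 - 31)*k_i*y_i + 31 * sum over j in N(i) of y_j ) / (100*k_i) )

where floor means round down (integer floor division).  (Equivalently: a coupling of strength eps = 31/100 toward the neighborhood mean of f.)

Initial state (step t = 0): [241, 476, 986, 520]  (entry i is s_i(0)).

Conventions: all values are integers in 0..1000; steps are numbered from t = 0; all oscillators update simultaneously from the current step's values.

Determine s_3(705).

Simulating step by step:
t=0: [241, 476, 986, 520]
t=1: [528, 151, 308, 178]
t=2: [273, 540, 680, 564]
t=3: [555, 181, 221, 188]
t=4: [274, 560, 596, 566]
t=5: [553, 184, 194, 186]
t=6: [269, 559, 568, 560]
t=7: [546, 181, 184, 182]
t=8: [264, 553, 555, 554]
t=9: [539, 178, 179, 178]
t=10: [260, 548, 549, 548]
t=11: [534, 175, 175, 175]
t=12: [257, 544, 544, 544]
t=13: [530, 173, 173, 173]
t=14: [254, 540, 540, 540]
t=15: [526, 170, 170, 170]
t=16: [252, 536, 536, 536]
t=17: [524, 169, 169, 169]
t=18: [251, 534, 534, 534]
t=19: [523, 168, 168, 168]
t=20: [250, 533, 533, 533]
t=21: [521, 167, 167, 167]
t=22: [248, 532, 532, 532]
t=23: [519, 167, 167, 167]
t=24: [248, 532, 532, 532]

Answer: s_3(705) = 167
Key observation: The state at step 22, [248, 532, 532, 532], reappears at step 24: the system is in a cycle of period 2 from step 22 on.  Therefore the state at step 705 equals the state at step 22 + ((705 - 22) mod 2) = 23, which is [519, 167, 167, 167].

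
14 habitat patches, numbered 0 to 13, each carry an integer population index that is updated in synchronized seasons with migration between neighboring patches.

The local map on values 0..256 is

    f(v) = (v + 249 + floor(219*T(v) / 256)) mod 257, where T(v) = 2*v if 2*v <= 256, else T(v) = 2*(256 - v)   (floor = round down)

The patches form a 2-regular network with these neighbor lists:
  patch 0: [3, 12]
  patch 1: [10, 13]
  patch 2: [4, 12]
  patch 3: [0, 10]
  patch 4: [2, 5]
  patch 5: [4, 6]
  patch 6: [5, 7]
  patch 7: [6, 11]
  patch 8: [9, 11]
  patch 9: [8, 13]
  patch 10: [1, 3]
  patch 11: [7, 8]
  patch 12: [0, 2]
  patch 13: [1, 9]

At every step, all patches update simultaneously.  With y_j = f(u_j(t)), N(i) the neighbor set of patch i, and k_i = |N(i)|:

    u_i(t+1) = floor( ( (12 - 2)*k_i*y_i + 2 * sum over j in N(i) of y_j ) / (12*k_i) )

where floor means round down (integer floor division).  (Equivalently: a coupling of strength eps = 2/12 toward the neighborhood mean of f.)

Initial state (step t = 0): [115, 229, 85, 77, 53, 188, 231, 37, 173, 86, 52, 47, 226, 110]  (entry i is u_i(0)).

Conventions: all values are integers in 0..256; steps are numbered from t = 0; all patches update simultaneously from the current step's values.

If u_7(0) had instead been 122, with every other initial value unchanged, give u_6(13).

Simulating step by step:
t=0: [115, 229, 85, 77, 53, 188, 231, 122, 173, 86, 52, 47, 226, 110]
t=1: [56, 22, 197, 181, 134, 44, 15, 64, 70, 194, 127, 108, 32, 47]
t=2: [129, 59, 39, 55, 76, 101, 49, 142, 156, 54, 73, 51, 79, 106]
t=3: [96, 143, 114, 140, 173, 33, 110, 81, 74, 122, 181, 119, 186, 42]
t=4: [219, 71, 44, 85, 52, 74, 51, 183, 170, 78, 48, 81, 58, 98]
t=5: [45, 163, 115, 196, 135, 181, 127, 63, 77, 173, 135, 183, 134, 32]
t=6: [103, 60, 51, 43, 71, 49, 83, 145, 174, 64, 71, 65, 77, 73]
t=7: [37, 159, 140, 106, 174, 136, 196, 89, 68, 157, 175, 149, 178, 184]
t=8: [82, 56, 68, 30, 53, 70, 53, 202, 157, 69, 46, 89, 52, 45]
t=9: [195, 138, 168, 88, 142, 173, 130, 54, 85, 163, 114, 201, 142, 121]
t=10: [53, 70, 56, 198, 68, 54, 82, 124, 192, 71, 62, 55, 67, 63]
t=11: [129, 177, 148, 51, 170, 147, 195, 88, 57, 169, 151, 126, 167, 165]
t=12: [82, 49, 64, 120, 54, 63, 53, 200, 132, 60, 68, 94, 57, 54]
t=13: [195, 129, 161, 82, 142, 157, 128, 56, 99, 146, 162, 214, 153, 138]

Answer: u_6(13) = 128
Key observation: This trace re-runs the system from the modified initial state.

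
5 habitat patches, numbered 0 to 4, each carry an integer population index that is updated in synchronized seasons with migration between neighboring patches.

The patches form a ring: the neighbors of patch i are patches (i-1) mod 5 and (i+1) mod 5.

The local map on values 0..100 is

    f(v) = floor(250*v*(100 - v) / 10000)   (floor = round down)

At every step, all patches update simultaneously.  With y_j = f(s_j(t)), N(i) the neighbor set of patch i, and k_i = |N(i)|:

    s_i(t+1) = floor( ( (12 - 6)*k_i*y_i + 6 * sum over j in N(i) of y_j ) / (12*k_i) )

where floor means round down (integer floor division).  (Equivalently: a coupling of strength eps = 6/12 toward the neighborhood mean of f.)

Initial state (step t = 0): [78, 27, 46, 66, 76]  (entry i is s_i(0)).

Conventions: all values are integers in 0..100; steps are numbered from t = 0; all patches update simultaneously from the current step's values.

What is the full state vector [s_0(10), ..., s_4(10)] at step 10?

Simulating step by step:
t=0: [78, 27, 46, 66, 76]
t=1: [44, 50, 57, 54, 47]
t=2: [61, 61, 61, 61, 61]
t=3: [59, 59, 59, 59, 59]
t=4: [60, 60, 60, 60, 60]
t=5: [60, 60, 60, 60, 60]
t=6: [60, 60, 60, 60, 60]
t=7: [60, 60, 60, 60, 60]
t=8: [60, 60, 60, 60, 60]
t=9: [60, 60, 60, 60, 60]
t=10: [60, 60, 60, 60, 60]

Answer: [60, 60, 60, 60, 60]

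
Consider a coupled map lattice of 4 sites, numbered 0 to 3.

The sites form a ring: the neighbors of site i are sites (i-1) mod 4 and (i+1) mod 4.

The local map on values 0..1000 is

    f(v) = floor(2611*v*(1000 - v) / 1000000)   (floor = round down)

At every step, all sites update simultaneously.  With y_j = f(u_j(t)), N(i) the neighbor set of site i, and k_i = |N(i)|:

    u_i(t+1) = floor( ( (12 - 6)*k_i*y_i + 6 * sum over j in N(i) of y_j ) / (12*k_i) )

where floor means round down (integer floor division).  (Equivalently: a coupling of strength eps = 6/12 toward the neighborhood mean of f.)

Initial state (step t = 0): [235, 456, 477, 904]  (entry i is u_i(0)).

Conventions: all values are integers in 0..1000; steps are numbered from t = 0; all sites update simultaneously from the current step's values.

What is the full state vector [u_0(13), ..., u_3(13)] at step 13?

Simulating step by step:
t=0: [235, 456, 477, 904]
t=1: [452, 603, 543, 393]
t=2: [634, 635, 635, 634]
t=3: [605, 605, 605, 605]
t=4: [623, 623, 623, 623]
t=5: [613, 613, 613, 613]
t=6: [619, 619, 619, 619]
t=7: [615, 615, 615, 615]
t=8: [618, 618, 618, 618]
t=9: [616, 616, 616, 616]
t=10: [617, 617, 617, 617]
t=11: [617, 617, 617, 617]
t=12: [617, 617, 617, 617]
t=13: [617, 617, 617, 617]

Answer: [617, 617, 617, 617]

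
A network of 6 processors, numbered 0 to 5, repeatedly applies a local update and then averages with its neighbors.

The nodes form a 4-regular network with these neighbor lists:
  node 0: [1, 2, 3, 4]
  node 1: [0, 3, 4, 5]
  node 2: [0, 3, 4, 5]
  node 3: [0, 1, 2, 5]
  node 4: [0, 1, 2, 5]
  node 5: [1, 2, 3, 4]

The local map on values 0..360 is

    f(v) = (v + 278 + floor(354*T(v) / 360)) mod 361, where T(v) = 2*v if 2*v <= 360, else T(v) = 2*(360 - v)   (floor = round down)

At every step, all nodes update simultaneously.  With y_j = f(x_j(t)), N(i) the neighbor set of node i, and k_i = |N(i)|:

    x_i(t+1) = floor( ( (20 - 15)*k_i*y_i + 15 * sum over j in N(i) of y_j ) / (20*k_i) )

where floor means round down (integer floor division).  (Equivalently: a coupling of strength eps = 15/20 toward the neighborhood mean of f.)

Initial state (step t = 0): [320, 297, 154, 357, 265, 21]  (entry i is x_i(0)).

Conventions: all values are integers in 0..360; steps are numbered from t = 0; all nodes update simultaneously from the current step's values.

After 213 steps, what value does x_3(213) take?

Simulating step by step:
t=0: [320, 297, 154, 357, 265, 21]
t=1: [197, 260, 179, 258, 190, 204]
t=2: [54, 46, 65, 48, 64, 52]
t=3: [80, 71, 85, 72, 84, 79]
t=4: [149, 144, 154, 145, 154, 148]
t=5: [223, 287, 204, 287, 203, 223]
t=6: [167, 182, 112, 182, 112, 167]
t=7: [139, 104, 144, 104, 144, 139]
t=8: [295, 286, 316, 286, 316, 295]
t=9: [334, 339, 331, 339, 331, 334]
t=10: [301, 300, 302, 300, 302, 301]
t=11: [334, 334, 333, 334, 333, 334]
t=12: [302, 302, 302, 302, 302, 302]
t=13: [333, 333, 333, 333, 333, 333]
t=14: [303, 303, 303, 303, 303, 303]
t=15: [332, 332, 332, 332, 332, 332]
t=16: [304, 304, 304, 304, 304, 304]
t=17: [331, 331, 331, 331, 331, 331]
t=18: [305, 305, 305, 305, 305, 305]
t=19: [330, 330, 330, 330, 330, 330]
t=20: [306, 306, 306, 306, 306, 306]
t=21: [329, 329, 329, 329, 329, 329]
t=22: [306, 306, 306, 306, 306, 306]

Answer: x_3(213) = 329
Key observation: The state at step 20, [306, 306, 306, 306, 306, 306], reappears at step 22: the system is in a cycle of period 2 from step 20 on.  Therefore the state at step 213 equals the state at step 20 + ((213 - 20) mod 2) = 21, which is [329, 329, 329, 329, 329, 329].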